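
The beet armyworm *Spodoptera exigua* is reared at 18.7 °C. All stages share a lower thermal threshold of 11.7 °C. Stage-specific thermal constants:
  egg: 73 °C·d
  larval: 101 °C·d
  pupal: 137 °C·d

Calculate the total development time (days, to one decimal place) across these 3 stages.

44.4 days

Daily accumulation at 18.7 °C = 18.7 − 11.7 = 7.0 DD/day.
Total K = 73 + 101 + 137 = 311 DD.
Total duration = 311 / 7.0 = 44.429 ≈ 44.4 days.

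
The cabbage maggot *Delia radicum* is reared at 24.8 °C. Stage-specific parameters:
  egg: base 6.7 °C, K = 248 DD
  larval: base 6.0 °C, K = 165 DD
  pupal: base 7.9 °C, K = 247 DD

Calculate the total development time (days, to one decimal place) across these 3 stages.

37.1 days

egg: 248 / (24.8 − 6.7) = 248 / 18.1 = 13.702 d.
larval: 165 / (24.8 − 6.0) = 165 / 18.8 = 8.777 d.
pupal: 247 / (24.8 − 7.9) = 247 / 16.9 = 14.615 d.
Sum = 37.094 ≈ 37.1 days.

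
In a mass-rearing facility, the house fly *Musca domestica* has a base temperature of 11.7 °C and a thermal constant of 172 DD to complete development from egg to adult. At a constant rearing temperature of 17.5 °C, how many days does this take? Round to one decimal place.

29.7 days

Daily accumulation = 17.5 − 11.7 = 5.8 DD/day.
Duration = 172 / 5.8 = 29.655 ≈ 29.7 days.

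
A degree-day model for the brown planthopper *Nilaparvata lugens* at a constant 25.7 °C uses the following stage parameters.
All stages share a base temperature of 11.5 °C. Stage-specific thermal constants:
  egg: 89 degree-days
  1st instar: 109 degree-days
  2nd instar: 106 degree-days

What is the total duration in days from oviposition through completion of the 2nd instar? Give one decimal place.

Daily accumulation at 25.7 °C = 25.7 − 11.5 = 14.2 DD/day.
Total K = 89 + 109 + 106 = 304 DD.
Total duration = 304 / 14.2 = 21.408 ≈ 21.4 days.

21.4 days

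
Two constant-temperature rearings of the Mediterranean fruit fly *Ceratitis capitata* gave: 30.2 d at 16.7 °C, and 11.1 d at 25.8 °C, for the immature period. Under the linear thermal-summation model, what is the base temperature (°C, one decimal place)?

11.4 °C

Linear rate model ⇒ the product D·(T − T_b) is constant across temperatures.
30.2·(16.7 − T_b) = 11.1·(25.8 − T_b)
T_b = (30.2·16.7 − 11.1·25.8) / (30.2 − 11.1) = 217.96 / 19.1 = 11.412 °C ≈ 11.4 °C.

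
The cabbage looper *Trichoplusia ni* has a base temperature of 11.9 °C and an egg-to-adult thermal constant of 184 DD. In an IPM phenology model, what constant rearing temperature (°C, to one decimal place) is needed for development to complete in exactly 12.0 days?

27.2 °C

Required daily accumulation = 184 / 12.0 = 15.333 DD/day.
T = T_base + 15.333 = 11.9 + 15.333 = 27.233 ≈ 27.2 °C.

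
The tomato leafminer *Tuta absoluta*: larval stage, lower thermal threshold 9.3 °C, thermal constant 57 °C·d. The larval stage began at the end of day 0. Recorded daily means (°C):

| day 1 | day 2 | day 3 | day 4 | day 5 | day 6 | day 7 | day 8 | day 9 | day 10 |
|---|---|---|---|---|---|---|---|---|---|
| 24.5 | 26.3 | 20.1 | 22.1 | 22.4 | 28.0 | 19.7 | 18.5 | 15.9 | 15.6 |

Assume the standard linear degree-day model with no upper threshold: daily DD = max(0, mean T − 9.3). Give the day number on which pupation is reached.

Daily DD above 9.3 °C: 15.2, 17.0, 10.8, 12.8, 13.1, 18.7, 10.4, 9.2, 6.6, 6.3.
Cumulative: 15.2, 32.2, 43.0, 55.8, 68.9, 87.6, 98.0, 107.2, 113.8, 120.1.
The total first reaches 57 DD on day 5.

day 5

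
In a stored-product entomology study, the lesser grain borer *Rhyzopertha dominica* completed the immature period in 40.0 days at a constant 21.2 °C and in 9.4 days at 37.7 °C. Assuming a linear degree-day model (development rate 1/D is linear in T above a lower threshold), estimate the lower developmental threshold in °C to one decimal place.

16.1 °C

Under the model K = D·(T − T_b), so D₁·(T₁ − T_b) = D₂·(T₂ − T_b).
40.0·(21.2 − T_b) = 9.4·(37.7 − T_b)
T_b = (40.0·21.2 − 9.4·37.7) / (40.0 − 9.4) = 493.62 / 30.6 = 16.131 °C ≈ 16.1 °C.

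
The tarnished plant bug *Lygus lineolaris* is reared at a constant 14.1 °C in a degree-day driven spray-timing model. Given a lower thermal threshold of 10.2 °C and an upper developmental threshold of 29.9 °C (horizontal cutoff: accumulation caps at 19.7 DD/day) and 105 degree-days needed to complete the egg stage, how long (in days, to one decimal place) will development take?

26.9 days

Daily accumulation = 14.1 − 10.2 = 3.9 DD/day.
Duration = 105 / 3.9 = 26.923 ≈ 26.9 days.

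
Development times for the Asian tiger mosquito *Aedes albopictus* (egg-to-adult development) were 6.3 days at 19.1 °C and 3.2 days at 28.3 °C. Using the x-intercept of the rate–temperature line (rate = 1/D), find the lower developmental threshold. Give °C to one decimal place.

Equal thermal constants: D₁(T₁ − T_b) = D₂(T₂ − T_b).
6.3·(19.1 − T_b) = 3.2·(28.3 − T_b)
T_b = (6.3·19.1 − 3.2·28.3) / (6.3 − 3.2) = 29.77 / 3.1 = 9.603 °C ≈ 9.6 °C.

9.6 °C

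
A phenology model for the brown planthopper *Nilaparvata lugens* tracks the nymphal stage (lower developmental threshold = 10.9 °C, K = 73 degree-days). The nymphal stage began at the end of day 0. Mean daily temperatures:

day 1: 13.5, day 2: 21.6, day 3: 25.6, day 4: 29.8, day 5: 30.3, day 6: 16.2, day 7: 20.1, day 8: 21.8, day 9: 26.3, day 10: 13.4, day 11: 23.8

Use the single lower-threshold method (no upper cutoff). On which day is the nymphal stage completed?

day 7

Daily DD above 10.9 °C: 2.6, 10.7, 14.7, 18.9, 19.4, 5.3, 9.2, 10.9, 15.4, 2.5, 12.9.
Cumulative: 2.6, 13.3, 28.0, 46.9, 66.3, 71.6, 80.8, 91.7, 107.1, 109.6, 122.5.
The total first reaches 73 DD on day 7.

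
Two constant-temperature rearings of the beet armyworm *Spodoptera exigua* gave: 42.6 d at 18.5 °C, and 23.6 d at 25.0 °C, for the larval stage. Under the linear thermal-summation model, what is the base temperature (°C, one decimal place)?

10.4 °C

Under the model K = D·(T − T_b), so D₁·(T₁ − T_b) = D₂·(T₂ − T_b).
42.6·(18.5 − T_b) = 23.6·(25.0 − T_b)
T_b = (42.6·18.5 − 23.6·25.0) / (42.6 − 23.6) = 198.10 / 19.0 = 10.426 °C ≈ 10.4 °C.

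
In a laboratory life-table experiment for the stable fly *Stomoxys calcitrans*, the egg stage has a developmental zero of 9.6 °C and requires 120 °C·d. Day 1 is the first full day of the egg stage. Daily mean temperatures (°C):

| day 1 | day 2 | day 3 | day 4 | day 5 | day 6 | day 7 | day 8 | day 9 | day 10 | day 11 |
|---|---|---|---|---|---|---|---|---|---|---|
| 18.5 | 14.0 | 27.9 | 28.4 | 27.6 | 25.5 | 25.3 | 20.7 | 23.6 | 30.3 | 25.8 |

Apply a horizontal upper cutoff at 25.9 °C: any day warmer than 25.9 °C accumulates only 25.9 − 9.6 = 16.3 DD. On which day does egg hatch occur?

Daily DD above 9.6 °C (capped at 16.3): 8.9, 4.4, 16.3, 16.3, 16.3, 15.9, 15.7, 11.1, 14.0, 16.3, 16.2.
Cumulative: 8.9, 13.3, 29.6, 45.9, 62.2, 78.1, 93.8, 104.9, 118.9, 135.2, 151.4.
The total first reaches 120 DD on day 10.

day 10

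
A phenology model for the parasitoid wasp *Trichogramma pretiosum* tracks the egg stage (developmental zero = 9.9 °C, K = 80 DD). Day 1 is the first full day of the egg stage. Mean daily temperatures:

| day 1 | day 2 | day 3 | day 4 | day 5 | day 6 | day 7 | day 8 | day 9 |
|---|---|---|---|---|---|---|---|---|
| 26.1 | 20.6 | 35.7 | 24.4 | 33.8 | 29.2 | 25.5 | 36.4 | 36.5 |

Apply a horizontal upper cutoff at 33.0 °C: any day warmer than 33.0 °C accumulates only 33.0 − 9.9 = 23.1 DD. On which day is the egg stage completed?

day 5

Daily DD above 9.9 °C (capped at 23.1): 16.2, 10.7, 23.1, 14.5, 23.1, 19.3, 15.6, 23.1, 23.1.
Cumulative: 16.2, 26.9, 50.0, 64.5, 87.6, 106.9, 122.5, 145.6, 168.7.
The total first reaches 80 DD on day 5.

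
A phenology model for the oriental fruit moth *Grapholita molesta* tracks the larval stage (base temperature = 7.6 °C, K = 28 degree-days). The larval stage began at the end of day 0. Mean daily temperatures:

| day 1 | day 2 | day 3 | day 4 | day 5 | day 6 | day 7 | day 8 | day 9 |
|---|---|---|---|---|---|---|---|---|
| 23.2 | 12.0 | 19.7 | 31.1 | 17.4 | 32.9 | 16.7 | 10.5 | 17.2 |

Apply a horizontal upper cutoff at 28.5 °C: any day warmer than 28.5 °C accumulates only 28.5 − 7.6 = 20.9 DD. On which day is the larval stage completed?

day 3

Daily DD above 7.6 °C (capped at 20.9): 15.6, 4.4, 12.1, 20.9, 9.8, 20.9, 9.1, 2.9, 9.6.
Cumulative: 15.6, 20.0, 32.1, 53.0, 62.8, 83.7, 92.8, 95.7, 105.3.
The total first reaches 28 DD on day 3.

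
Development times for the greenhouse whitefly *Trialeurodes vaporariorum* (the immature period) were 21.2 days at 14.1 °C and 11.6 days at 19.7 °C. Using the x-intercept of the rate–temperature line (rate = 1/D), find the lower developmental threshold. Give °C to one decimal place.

7.3 °C

Equal thermal constants: D₁(T₁ − T_b) = D₂(T₂ − T_b).
21.2·(14.1 − T_b) = 11.6·(19.7 − T_b)
T_b = (21.2·14.1 − 11.6·19.7) / (21.2 − 11.6) = 70.40 / 9.6 = 7.333 °C ≈ 7.3 °C.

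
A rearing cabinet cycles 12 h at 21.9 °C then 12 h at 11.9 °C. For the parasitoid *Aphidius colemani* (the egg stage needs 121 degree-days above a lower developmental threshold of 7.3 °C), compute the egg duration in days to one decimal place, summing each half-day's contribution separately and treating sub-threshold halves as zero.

12.6 days

Day half: max(0, 21.9 − 7.3) × 0.5 = 14.6 × 0.5 = 7.30 DD.
Night half: max(0, 11.9 − 7.3) × 0.5 = 4.6 × 0.5 = 2.30 DD.
Per 24 h: 9.60 DD/day.
Duration = 121 / 9.60 = 12.604 ≈ 12.6 days.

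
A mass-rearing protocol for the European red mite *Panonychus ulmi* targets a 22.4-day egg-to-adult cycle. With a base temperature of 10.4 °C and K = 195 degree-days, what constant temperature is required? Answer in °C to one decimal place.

Required daily accumulation = 195 / 22.4 = 8.705 DD/day.
T = T_base + 8.705 = 10.4 + 8.705 = 19.105 ≈ 19.1 °C.

19.1 °C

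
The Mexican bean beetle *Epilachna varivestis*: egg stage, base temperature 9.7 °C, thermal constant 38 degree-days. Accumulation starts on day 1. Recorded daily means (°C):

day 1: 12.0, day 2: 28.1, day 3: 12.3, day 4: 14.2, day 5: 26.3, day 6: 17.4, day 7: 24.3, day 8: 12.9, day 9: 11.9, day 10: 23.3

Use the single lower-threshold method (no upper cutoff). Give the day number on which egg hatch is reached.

Daily DD above 9.7 °C: 2.3, 18.4, 2.6, 4.5, 16.6, 7.7, 14.6, 3.2, 2.2, 13.6.
Cumulative: 2.3, 20.7, 23.3, 27.8, 44.4, 52.1, 66.7, 69.9, 72.1, 85.7.
The total first reaches 38 DD on day 5.

day 5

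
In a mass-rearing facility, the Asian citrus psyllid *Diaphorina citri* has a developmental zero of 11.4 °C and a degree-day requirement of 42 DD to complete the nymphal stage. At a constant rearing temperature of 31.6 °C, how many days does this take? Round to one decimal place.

2.1 days

Daily accumulation = 31.6 − 11.4 = 20.2 DD/day.
Duration = 42 / 20.2 = 2.079 ≈ 2.1 days.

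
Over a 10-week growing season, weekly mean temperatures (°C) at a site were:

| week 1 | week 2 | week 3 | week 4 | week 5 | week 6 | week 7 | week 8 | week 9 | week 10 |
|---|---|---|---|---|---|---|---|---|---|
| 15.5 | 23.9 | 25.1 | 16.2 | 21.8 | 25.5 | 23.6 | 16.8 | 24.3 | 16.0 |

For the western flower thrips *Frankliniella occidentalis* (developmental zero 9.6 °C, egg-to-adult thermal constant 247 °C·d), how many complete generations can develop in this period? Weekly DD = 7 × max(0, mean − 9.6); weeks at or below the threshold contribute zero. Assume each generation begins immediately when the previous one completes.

3 generations

Weekly DD (7 × max(0, T̄ − 9.6)): 41.3, 100.1, 108.5, 46.2, 85.4, 111.3, 98.0, 50.4, 102.9, 44.8.
Season total = 788.9 DD.
Complete generations = ⌊788.9 / 247⌋ = 3.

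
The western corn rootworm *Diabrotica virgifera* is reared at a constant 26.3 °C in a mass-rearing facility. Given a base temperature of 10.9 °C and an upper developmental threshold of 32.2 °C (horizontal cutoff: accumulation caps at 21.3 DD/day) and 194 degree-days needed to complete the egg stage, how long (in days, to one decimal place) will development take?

Daily accumulation = 26.3 − 10.9 = 15.4 DD/day.
Duration = 194 / 15.4 = 12.597 ≈ 12.6 days.

12.6 days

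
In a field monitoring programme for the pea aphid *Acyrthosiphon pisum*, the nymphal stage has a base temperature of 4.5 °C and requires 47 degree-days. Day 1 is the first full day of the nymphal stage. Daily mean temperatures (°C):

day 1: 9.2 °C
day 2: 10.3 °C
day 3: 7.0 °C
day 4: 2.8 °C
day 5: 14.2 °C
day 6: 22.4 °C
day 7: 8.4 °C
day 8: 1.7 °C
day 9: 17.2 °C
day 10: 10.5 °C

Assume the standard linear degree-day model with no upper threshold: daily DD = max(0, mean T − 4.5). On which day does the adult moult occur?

day 9

Daily DD above 4.5 °C: 4.7, 5.8, 2.5, 0.0, 9.7, 17.9, 3.9, 0.0, 12.7, 6.0.
Cumulative: 4.7, 10.5, 13.0, 13.0, 22.7, 40.6, 44.5, 44.5, 57.2, 63.2.
The total first reaches 47 DD on day 9.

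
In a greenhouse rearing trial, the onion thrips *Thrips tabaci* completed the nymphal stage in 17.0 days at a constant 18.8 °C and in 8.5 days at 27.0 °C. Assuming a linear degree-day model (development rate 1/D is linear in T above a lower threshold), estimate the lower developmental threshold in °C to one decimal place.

10.6 °C

Equal thermal constants: D₁(T₁ − T_b) = D₂(T₂ − T_b).
17.0·(18.8 − T_b) = 8.5·(27.0 − T_b)
T_b = (17.0·18.8 − 8.5·27.0) / (17.0 − 8.5) = 90.10 / 8.5 = 10.600 °C ≈ 10.6 °C.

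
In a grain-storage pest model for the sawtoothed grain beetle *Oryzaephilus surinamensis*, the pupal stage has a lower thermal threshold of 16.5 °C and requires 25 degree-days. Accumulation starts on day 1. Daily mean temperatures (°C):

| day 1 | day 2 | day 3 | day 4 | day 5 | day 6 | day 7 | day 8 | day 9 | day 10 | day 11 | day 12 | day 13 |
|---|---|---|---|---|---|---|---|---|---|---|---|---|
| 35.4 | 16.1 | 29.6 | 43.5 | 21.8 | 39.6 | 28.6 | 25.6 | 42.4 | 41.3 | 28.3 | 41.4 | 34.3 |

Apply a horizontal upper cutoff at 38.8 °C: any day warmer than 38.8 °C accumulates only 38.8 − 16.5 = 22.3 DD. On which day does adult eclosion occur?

day 3

Daily DD above 16.5 °C (capped at 22.3): 18.9, 0.0, 13.1, 22.3, 5.3, 22.3, 12.1, 9.1, 22.3, 22.3, 11.8, 22.3, 17.8.
Cumulative: 18.9, 18.9, 32.0, 54.3, 59.6, 81.9, 94.0, 103.1, 125.4, 147.7, 159.5, 181.8, 199.6.
The total first reaches 25 DD on day 3.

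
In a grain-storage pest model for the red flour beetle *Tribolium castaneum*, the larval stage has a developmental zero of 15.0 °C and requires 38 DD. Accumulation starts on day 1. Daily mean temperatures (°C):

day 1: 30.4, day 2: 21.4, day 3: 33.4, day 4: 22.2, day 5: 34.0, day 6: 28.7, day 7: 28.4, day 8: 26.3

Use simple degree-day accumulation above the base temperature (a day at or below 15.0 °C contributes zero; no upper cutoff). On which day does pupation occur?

Daily DD above 15.0 °C: 15.4, 6.4, 18.4, 7.2, 19.0, 13.7, 13.4, 11.3.
Cumulative: 15.4, 21.8, 40.2, 47.4, 66.4, 80.1, 93.5, 104.8.
The total first reaches 38 DD on day 3.

day 3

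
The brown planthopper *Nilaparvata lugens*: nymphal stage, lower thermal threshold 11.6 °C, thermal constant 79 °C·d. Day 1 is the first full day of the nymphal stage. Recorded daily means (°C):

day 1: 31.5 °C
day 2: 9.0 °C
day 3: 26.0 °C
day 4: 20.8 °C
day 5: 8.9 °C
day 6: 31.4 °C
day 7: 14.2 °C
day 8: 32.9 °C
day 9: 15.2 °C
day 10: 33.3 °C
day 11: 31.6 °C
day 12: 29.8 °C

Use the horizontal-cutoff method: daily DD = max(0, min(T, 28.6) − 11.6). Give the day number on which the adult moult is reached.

Daily DD above 11.6 °C (capped at 17.0): 17.0, 0.0, 14.4, 9.2, 0.0, 17.0, 2.6, 17.0, 3.6, 17.0, 17.0, 17.0.
Cumulative: 17.0, 17.0, 31.4, 40.6, 40.6, 57.6, 60.2, 77.2, 80.8, 97.8, 114.8, 131.8.
The total first reaches 79 DD on day 9.

day 9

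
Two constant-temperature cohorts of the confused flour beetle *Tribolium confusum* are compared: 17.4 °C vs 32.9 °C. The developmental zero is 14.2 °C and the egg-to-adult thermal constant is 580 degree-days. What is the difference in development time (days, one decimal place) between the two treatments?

At 17.4 °C: 580 / (17.4 − 14.2) = 580 / 3.2 = 181.250 d.
At 32.9 °C: 580 / (32.9 − 14.2) = 580 / 18.7 = 31.016 d.
Difference = |181.250 − 31.016| = 150.234 ≈ 150.2 days.

150.2 days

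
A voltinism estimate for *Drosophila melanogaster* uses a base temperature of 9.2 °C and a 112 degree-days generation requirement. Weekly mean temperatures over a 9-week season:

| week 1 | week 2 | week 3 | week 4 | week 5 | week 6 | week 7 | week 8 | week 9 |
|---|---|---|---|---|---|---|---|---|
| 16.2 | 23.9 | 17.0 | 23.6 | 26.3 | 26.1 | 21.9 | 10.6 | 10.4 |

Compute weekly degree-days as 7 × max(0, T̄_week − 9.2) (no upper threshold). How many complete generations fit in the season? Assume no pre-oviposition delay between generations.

5 generations

Weekly DD (7 × max(0, T̄ − 9.2)): 49.0, 102.9, 54.6, 100.8, 119.7, 118.3, 88.9, 9.8, 8.4.
Season total = 652.4 DD.
Complete generations = ⌊652.4 / 112⌋ = 5.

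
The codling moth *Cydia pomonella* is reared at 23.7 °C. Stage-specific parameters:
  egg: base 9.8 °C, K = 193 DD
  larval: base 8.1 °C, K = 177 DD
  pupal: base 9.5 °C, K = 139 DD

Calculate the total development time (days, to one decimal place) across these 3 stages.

35.0 days

egg: 193 / (23.7 − 9.8) = 193 / 13.9 = 13.885 d.
larval: 177 / (23.7 − 8.1) = 177 / 15.6 = 11.346 d.
pupal: 139 / (23.7 − 9.5) = 139 / 14.2 = 9.789 d.
Sum = 35.020 ≈ 35.0 days.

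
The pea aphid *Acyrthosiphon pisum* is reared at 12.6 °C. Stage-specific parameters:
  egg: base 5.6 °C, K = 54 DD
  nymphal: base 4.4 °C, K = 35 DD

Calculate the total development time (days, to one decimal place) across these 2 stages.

12.0 days

egg: 54 / (12.6 − 5.6) = 54 / 7.0 = 7.714 d.
nymphal: 35 / (12.6 − 4.4) = 35 / 8.2 = 4.268 d.
Sum = 11.983 ≈ 12.0 days.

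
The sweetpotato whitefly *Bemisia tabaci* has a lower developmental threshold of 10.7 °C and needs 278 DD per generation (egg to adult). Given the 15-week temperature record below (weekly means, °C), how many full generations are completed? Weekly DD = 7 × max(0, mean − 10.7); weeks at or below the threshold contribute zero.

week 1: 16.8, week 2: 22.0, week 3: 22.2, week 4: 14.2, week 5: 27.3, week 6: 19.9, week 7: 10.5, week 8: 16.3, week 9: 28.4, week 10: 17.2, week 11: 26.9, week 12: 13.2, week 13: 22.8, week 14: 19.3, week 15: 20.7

3 generations

Weekly DD (7 × max(0, T̄ − 10.7)): 42.7, 79.1, 80.5, 24.5, 116.2, 64.4, 0.0, 39.2, 123.9, 45.5, 113.4, 17.5, 84.7, 60.2, 70.0.
Season total = 961.8 DD.
Complete generations = ⌊961.8 / 278⌋ = 3.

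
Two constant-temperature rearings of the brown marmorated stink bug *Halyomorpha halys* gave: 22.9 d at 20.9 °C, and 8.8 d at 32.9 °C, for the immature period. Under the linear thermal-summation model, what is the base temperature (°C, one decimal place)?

13.4 °C

Linear rate model ⇒ the product D·(T − T_b) is constant across temperatures.
22.9·(20.9 − T_b) = 8.8·(32.9 − T_b)
T_b = (22.9·20.9 − 8.8·32.9) / (22.9 − 8.8) = 189.09 / 14.1 = 13.411 °C ≈ 13.4 °C.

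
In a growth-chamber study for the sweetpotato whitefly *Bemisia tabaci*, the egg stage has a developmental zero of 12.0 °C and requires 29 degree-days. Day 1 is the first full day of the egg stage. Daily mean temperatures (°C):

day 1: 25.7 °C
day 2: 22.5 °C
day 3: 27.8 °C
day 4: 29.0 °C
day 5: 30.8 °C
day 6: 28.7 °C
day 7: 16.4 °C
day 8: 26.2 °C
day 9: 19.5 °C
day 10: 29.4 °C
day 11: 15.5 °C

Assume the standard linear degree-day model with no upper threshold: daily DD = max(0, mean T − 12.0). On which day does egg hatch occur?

Daily DD above 12.0 °C: 13.7, 10.5, 15.8, 17.0, 18.8, 16.7, 4.4, 14.2, 7.5, 17.4, 3.5.
Cumulative: 13.7, 24.2, 40.0, 57.0, 75.8, 92.5, 96.9, 111.1, 118.6, 136.0, 139.5.
The total first reaches 29 DD on day 3.

day 3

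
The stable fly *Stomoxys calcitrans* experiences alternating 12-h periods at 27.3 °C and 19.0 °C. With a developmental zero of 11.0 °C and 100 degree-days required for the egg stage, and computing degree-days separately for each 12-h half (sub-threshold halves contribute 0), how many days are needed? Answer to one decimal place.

Day half: max(0, 27.3 − 11.0) × 0.5 = 16.3 × 0.5 = 8.15 DD.
Night half: max(0, 19.0 − 11.0) × 0.5 = 8.0 × 0.5 = 4.00 DD.
Per 24 h: 12.15 DD/day.
Duration = 100 / 12.15 = 8.230 ≈ 8.2 days.

8.2 days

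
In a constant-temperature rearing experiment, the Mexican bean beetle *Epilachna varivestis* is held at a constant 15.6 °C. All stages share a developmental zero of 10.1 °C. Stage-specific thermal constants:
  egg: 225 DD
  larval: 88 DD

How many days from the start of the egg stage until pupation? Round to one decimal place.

Daily accumulation at 15.6 °C = 15.6 − 10.1 = 5.5 DD/day.
Total K = 225 + 88 = 313 DD.
Total duration = 313 / 5.5 = 56.909 ≈ 56.9 days.

56.9 days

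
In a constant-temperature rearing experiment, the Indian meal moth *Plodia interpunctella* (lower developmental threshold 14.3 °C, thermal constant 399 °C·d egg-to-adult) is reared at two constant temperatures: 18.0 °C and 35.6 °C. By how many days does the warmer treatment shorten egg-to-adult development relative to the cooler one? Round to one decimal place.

89.1 days

At 18.0 °C: 399 / (18.0 − 14.3) = 399 / 3.7 = 107.838 d.
At 35.6 °C: 399 / (35.6 − 14.3) = 399 / 21.3 = 18.732 d.
Difference = |107.838 − 18.732| = 89.105 ≈ 89.1 days.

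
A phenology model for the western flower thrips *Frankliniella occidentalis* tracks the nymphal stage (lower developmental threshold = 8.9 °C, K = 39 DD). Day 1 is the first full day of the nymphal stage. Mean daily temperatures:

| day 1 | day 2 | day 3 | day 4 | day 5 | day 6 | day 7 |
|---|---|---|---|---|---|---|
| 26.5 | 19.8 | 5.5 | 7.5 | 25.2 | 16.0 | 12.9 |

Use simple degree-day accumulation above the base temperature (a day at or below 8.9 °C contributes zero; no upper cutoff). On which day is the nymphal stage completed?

Daily DD above 8.9 °C: 17.6, 10.9, 0.0, 0.0, 16.3, 7.1, 4.0.
Cumulative: 17.6, 28.5, 28.5, 28.5, 44.8, 51.9, 55.9.
The total first reaches 39 DD on day 5.

day 5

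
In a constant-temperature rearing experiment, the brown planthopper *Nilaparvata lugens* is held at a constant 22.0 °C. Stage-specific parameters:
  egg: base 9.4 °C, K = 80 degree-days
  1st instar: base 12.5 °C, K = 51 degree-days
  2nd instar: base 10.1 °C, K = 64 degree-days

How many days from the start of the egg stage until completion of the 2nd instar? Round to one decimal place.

egg: 80 / (22.0 − 9.4) = 80 / 12.6 = 6.349 d.
1st instar: 51 / (22.0 − 12.5) = 51 / 9.5 = 5.368 d.
2nd instar: 64 / (22.0 − 10.1) = 64 / 11.9 = 5.378 d.
Sum = 17.096 ≈ 17.1 days.

17.1 days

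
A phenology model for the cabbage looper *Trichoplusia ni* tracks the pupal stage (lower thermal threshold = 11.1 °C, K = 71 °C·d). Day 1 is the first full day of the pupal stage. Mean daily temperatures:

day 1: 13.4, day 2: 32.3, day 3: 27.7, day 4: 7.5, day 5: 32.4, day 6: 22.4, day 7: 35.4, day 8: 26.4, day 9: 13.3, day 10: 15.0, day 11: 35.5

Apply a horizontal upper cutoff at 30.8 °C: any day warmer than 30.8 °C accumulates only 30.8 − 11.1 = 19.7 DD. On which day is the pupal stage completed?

Daily DD above 11.1 °C (capped at 19.7): 2.3, 19.7, 16.6, 0.0, 19.7, 11.3, 19.7, 15.3, 2.2, 3.9, 19.7.
Cumulative: 2.3, 22.0, 38.6, 38.6, 58.3, 69.6, 89.3, 104.6, 106.8, 110.7, 130.4.
The total first reaches 71 DD on day 7.

day 7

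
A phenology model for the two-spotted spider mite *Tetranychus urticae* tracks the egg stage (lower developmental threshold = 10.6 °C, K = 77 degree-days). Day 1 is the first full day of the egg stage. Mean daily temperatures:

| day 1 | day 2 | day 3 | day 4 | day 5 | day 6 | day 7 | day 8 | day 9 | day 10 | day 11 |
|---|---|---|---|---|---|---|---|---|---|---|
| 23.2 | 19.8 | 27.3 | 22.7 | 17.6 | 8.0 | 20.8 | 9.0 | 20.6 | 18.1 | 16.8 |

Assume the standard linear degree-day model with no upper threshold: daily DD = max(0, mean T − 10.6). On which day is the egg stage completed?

Daily DD above 10.6 °C: 12.6, 9.2, 16.7, 12.1, 7.0, 0.0, 10.2, 0.0, 10.0, 7.5, 6.2.
Cumulative: 12.6, 21.8, 38.5, 50.6, 57.6, 57.6, 67.8, 67.8, 77.8, 85.3, 91.5.
The total first reaches 77 DD on day 9.

day 9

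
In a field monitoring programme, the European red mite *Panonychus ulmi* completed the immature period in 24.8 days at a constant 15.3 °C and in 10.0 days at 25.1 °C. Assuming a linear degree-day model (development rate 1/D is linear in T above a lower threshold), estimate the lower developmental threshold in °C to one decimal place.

8.7 °C

Equal thermal constants: D₁(T₁ − T_b) = D₂(T₂ − T_b).
24.8·(15.3 − T_b) = 10.0·(25.1 − T_b)
T_b = (24.8·15.3 − 10.0·25.1) / (24.8 − 10.0) = 128.44 / 14.8 = 8.678 °C ≈ 8.7 °C.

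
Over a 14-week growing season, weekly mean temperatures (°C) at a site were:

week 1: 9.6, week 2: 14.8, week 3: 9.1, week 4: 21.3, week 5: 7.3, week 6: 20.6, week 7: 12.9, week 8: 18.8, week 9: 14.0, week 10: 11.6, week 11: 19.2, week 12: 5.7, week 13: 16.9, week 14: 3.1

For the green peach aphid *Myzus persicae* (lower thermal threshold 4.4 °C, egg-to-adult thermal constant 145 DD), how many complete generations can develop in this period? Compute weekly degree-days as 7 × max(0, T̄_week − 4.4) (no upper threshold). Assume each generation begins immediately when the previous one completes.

Weekly DD (7 × max(0, T̄ − 4.4)): 36.4, 72.8, 32.9, 118.3, 20.3, 113.4, 59.5, 100.8, 67.2, 50.4, 103.6, 9.1, 87.5, 0.0.
Season total = 872.2 DD.
Complete generations = ⌊872.2 / 145⌋ = 6.

6 generations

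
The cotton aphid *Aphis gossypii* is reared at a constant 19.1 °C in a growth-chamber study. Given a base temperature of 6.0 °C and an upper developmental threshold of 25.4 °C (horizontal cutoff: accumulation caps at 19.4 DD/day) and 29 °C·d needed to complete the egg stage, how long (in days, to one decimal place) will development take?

Daily accumulation = 19.1 − 6.0 = 13.1 DD/day.
Duration = 29 / 13.1 = 2.214 ≈ 2.2 days.

2.2 days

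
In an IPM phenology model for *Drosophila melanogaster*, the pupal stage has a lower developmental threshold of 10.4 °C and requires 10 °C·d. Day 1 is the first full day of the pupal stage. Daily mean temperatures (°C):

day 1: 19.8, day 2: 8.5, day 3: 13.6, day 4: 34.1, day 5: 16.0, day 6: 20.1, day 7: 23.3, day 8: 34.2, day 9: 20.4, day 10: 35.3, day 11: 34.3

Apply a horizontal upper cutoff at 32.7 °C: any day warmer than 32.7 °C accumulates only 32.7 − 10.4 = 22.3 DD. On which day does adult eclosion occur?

day 3

Daily DD above 10.4 °C (capped at 22.3): 9.4, 0.0, 3.2, 22.3, 5.6, 9.7, 12.9, 22.3, 10.0, 22.3, 22.3.
Cumulative: 9.4, 9.4, 12.6, 34.9, 40.5, 50.2, 63.1, 85.4, 95.4, 117.7, 140.0.
The total first reaches 10 DD on day 3.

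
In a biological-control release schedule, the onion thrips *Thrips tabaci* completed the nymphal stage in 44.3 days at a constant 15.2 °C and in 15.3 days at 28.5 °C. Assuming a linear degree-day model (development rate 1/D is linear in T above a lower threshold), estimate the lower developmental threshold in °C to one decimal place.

Under the model K = D·(T − T_b), so D₁·(T₁ − T_b) = D₂·(T₂ − T_b).
44.3·(15.2 − T_b) = 15.3·(28.5 − T_b)
T_b = (44.3·15.2 − 15.3·28.5) / (44.3 − 15.3) = 237.31 / 29.0 = 8.183 °C ≈ 8.2 °C.

8.2 °C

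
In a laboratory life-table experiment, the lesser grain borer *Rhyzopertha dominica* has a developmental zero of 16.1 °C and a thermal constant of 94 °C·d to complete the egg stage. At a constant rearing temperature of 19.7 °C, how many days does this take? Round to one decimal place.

26.1 days

Daily accumulation = 19.7 − 16.1 = 3.6 DD/day.
Duration = 94 / 3.6 = 26.111 ≈ 26.1 days.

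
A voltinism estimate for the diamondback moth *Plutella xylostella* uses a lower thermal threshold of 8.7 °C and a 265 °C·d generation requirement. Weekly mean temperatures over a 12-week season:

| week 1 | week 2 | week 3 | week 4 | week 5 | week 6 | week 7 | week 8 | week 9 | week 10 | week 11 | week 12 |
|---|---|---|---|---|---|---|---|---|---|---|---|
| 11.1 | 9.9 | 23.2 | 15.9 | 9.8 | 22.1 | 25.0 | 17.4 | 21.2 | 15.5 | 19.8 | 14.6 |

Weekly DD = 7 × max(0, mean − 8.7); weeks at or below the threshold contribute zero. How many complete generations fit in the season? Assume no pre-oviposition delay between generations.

2 generations

Weekly DD (7 × max(0, T̄ − 8.7)): 16.8, 8.4, 101.5, 50.4, 7.7, 93.8, 114.1, 60.9, 87.5, 47.6, 77.7, 41.3.
Season total = 707.7 DD.
Complete generations = ⌊707.7 / 265⌋ = 2.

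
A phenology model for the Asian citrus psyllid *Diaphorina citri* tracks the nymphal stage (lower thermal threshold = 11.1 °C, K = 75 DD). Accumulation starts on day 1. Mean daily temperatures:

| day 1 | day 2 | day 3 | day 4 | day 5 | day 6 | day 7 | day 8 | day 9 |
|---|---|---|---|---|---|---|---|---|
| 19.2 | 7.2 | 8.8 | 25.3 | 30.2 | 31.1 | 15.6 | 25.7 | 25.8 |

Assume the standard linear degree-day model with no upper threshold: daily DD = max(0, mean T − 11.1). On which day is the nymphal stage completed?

Daily DD above 11.1 °C: 8.1, 0.0, 0.0, 14.2, 19.1, 20.0, 4.5, 14.6, 14.7.
Cumulative: 8.1, 8.1, 8.1, 22.3, 41.4, 61.4, 65.9, 80.5, 95.2.
The total first reaches 75 DD on day 8.

day 8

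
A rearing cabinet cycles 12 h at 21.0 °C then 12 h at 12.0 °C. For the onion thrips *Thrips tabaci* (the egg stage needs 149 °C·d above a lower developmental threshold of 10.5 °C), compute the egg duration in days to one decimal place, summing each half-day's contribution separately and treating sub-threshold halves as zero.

Day half: max(0, 21.0 − 10.5) × 0.5 = 10.5 × 0.5 = 5.25 DD.
Night half: max(0, 12.0 − 10.5) × 0.5 = 1.5 × 0.5 = 0.75 DD.
Per 24 h: 6.00 DD/day.
Duration = 149 / 6.00 = 24.833 ≈ 24.8 days.

24.8 days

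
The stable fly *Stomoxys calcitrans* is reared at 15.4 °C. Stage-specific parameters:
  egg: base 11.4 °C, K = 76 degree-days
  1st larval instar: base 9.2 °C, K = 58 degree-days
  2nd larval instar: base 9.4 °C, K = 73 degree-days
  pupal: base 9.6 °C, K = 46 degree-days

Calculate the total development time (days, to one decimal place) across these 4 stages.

48.5 days

egg: 76 / (15.4 − 11.4) = 76 / 4.0 = 19.000 d.
1st larval instar: 58 / (15.4 − 9.2) = 58 / 6.2 = 9.355 d.
2nd larval instar: 73 / (15.4 − 9.4) = 73 / 6.0 = 12.167 d.
pupal: 46 / (15.4 − 9.6) = 46 / 5.8 = 7.931 d.
Sum = 48.453 ≈ 48.5 days.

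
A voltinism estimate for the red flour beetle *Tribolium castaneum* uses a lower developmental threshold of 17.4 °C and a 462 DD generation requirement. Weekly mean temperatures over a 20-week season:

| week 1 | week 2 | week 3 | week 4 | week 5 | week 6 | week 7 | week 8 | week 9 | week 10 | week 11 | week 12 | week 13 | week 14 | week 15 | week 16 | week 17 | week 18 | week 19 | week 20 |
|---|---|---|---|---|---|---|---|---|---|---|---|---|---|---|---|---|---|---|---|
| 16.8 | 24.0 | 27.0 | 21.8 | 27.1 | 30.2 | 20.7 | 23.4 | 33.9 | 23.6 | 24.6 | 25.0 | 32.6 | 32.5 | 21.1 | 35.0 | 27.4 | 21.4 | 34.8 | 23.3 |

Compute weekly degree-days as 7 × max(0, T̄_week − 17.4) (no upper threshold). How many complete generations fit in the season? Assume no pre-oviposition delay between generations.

2 generations

Weekly DD (7 × max(0, T̄ − 17.4)): 0.0, 46.2, 67.2, 30.8, 67.9, 89.6, 23.1, 42.0, 115.5, 43.4, 50.4, 53.2, 106.4, 105.7, 25.9, 123.2, 70.0, 28.0, 121.8, 41.3.
Season total = 1251.6 DD.
Complete generations = ⌊1251.6 / 462⌋ = 2.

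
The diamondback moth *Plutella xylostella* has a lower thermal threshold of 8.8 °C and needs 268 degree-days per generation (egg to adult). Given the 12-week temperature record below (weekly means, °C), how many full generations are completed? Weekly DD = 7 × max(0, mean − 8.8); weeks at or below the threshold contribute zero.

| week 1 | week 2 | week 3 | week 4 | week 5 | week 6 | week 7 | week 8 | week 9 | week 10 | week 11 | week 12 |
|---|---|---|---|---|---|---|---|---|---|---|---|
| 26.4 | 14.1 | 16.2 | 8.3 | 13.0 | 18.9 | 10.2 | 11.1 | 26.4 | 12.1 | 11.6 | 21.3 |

Weekly DD (7 × max(0, T̄ − 8.8)): 123.2, 37.1, 51.8, 0.0, 29.4, 70.7, 9.8, 16.1, 123.2, 23.1, 19.6, 87.5.
Season total = 591.5 DD.
Complete generations = ⌊591.5 / 268⌋ = 2.

2 generations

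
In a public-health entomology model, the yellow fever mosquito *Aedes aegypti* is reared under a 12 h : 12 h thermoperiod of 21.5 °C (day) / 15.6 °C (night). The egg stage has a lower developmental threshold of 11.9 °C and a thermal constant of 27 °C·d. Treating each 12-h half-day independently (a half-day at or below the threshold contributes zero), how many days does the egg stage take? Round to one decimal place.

4.1 days

Day half: max(0, 21.5 − 11.9) × 0.5 = 9.6 × 0.5 = 4.80 DD.
Night half: max(0, 15.6 − 11.9) × 0.5 = 3.7 × 0.5 = 1.85 DD.
Per 24 h: 6.65 DD/day.
Duration = 27 / 6.65 = 4.060 ≈ 4.1 days.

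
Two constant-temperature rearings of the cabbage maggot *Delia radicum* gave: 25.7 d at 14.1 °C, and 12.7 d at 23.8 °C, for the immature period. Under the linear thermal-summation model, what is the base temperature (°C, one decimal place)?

Linear rate model ⇒ the product D·(T − T_b) is constant across temperatures.
25.7·(14.1 − T_b) = 12.7·(23.8 − T_b)
T_b = (25.7·14.1 − 12.7·23.8) / (25.7 − 12.7) = 60.11 / 13.0 = 4.624 °C ≈ 4.6 °C.

4.6 °C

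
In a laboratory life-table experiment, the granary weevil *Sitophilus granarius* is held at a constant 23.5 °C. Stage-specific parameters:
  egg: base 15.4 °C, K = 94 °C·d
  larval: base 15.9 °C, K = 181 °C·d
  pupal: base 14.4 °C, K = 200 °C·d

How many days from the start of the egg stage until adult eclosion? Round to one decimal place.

egg: 94 / (23.5 − 15.4) = 94 / 8.1 = 11.605 d.
larval: 181 / (23.5 − 15.9) = 181 / 7.6 = 23.816 d.
pupal: 200 / (23.5 − 14.4) = 200 / 9.1 = 21.978 d.
Sum = 57.399 ≈ 57.4 days.

57.4 days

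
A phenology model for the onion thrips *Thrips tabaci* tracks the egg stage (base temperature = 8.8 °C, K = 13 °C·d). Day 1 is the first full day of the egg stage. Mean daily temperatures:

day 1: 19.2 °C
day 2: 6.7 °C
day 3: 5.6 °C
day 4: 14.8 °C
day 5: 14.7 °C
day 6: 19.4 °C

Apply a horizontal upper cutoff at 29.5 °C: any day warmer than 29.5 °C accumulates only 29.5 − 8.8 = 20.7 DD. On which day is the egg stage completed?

Daily DD above 8.8 °C (capped at 20.7): 10.4, 0.0, 0.0, 6.0, 5.9, 10.6.
Cumulative: 10.4, 10.4, 10.4, 16.4, 22.3, 32.9.
The total first reaches 13 DD on day 4.

day 4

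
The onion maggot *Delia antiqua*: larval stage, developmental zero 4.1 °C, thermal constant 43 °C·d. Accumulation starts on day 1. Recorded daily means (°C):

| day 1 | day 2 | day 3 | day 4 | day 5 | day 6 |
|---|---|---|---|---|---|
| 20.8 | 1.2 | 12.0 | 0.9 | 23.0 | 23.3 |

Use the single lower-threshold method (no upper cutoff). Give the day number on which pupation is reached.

Daily DD above 4.1 °C: 16.7, 0.0, 7.9, 0.0, 18.9, 19.2.
Cumulative: 16.7, 16.7, 24.6, 24.6, 43.5, 62.7.
The total first reaches 43 DD on day 5.

day 5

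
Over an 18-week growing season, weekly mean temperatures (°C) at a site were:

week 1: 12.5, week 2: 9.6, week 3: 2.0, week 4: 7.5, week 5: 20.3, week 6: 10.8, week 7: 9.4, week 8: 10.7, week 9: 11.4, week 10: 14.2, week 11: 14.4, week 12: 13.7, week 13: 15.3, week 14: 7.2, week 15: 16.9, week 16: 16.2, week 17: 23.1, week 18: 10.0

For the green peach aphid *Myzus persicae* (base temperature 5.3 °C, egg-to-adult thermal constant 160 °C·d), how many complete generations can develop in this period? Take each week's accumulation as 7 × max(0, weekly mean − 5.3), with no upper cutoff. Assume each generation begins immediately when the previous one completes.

5 generations

Weekly DD (7 × max(0, T̄ − 5.3)): 50.4, 30.1, 0.0, 15.4, 105.0, 38.5, 28.7, 37.8, 42.7, 62.3, 63.7, 58.8, 70.0, 13.3, 81.2, 76.3, 124.6, 32.9.
Season total = 931.7 DD.
Complete generations = ⌊931.7 / 160⌋ = 5.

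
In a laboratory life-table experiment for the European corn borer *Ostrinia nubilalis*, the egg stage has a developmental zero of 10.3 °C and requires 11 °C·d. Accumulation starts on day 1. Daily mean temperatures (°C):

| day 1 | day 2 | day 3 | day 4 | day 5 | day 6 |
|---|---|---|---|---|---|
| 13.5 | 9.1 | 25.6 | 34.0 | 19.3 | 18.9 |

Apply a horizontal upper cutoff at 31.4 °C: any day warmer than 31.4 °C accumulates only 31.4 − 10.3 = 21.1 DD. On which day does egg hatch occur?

day 3

Daily DD above 10.3 °C (capped at 21.1): 3.2, 0.0, 15.3, 21.1, 9.0, 8.6.
Cumulative: 3.2, 3.2, 18.5, 39.6, 48.6, 57.2.
The total first reaches 11 DD on day 3.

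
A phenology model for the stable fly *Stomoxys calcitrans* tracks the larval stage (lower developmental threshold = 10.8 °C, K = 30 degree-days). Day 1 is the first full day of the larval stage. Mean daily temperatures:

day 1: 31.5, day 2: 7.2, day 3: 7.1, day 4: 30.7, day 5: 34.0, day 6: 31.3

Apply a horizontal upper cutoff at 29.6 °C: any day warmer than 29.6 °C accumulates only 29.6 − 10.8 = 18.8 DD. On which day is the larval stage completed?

day 4

Daily DD above 10.8 °C (capped at 18.8): 18.8, 0.0, 0.0, 18.8, 18.8, 18.8.
Cumulative: 18.8, 18.8, 18.8, 37.6, 56.4, 75.2.
The total first reaches 30 DD on day 4.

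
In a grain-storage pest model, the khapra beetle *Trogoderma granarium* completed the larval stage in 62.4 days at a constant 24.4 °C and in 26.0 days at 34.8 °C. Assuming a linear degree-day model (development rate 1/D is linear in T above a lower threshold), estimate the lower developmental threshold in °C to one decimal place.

Linear rate model ⇒ the product D·(T − T_b) is constant across temperatures.
62.4·(24.4 − T_b) = 26.0·(34.8 − T_b)
T_b = (62.4·24.4 − 26.0·34.8) / (62.4 − 26.0) = 617.76 / 36.4 = 16.971 °C ≈ 17.0 °C.

17.0 °C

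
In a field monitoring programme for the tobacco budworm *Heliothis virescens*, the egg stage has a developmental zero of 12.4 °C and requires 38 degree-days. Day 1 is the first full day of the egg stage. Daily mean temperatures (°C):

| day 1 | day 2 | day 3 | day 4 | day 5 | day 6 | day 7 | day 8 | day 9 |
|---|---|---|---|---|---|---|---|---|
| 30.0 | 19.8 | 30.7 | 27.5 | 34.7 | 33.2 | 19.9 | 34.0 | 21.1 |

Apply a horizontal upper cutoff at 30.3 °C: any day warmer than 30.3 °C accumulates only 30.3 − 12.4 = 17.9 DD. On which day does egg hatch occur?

day 3

Daily DD above 12.4 °C (capped at 17.9): 17.6, 7.4, 17.9, 15.1, 17.9, 17.9, 7.5, 17.9, 8.7.
Cumulative: 17.6, 25.0, 42.9, 58.0, 75.9, 93.8, 101.3, 119.2, 127.9.
The total first reaches 38 DD on day 3.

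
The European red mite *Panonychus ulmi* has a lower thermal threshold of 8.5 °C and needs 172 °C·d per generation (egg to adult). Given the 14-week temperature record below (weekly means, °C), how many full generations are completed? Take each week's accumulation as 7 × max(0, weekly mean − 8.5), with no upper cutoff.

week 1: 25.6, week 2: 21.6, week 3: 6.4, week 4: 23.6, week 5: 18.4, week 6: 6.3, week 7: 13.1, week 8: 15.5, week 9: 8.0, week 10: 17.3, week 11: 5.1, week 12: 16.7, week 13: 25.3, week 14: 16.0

4 generations

Weekly DD (7 × max(0, T̄ − 8.5)): 119.7, 91.7, 0.0, 105.7, 69.3, 0.0, 32.2, 49.0, 0.0, 61.6, 0.0, 57.4, 117.6, 52.5.
Season total = 756.7 DD.
Complete generations = ⌊756.7 / 172⌋ = 4.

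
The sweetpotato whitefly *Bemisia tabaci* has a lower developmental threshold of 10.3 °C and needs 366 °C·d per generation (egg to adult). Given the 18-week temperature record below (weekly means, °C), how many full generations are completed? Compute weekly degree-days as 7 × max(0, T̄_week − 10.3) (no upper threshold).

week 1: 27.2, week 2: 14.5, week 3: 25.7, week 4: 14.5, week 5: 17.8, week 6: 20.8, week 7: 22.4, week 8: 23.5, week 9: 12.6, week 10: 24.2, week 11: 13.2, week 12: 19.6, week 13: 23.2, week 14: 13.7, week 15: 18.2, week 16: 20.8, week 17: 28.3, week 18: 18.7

Weekly DD (7 × max(0, T̄ − 10.3)): 118.3, 29.4, 107.8, 29.4, 52.5, 73.5, 84.7, 92.4, 16.1, 97.3, 20.3, 65.1, 90.3, 23.8, 55.3, 73.5, 126.0, 58.8.
Season total = 1214.5 DD.
Complete generations = ⌊1214.5 / 366⌋ = 3.

3 generations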